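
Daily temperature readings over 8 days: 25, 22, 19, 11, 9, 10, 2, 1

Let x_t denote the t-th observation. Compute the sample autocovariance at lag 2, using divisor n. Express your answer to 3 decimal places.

Mean x̄ = (25 + 22 + 19 + 11 + 9 + 10 + 2 + 1)/8 = 12.3750
Deviations: 12.6250, 9.6250, 6.6250, -1.3750, -3.3750, -2.3750, -10.3750, -11.3750
Σ_{t=1}^{6}(x_t−x̄)(x_{t+2}−x̄) = 113.3438
γ_2 = 113.3438 / 8 = 14.168

14.168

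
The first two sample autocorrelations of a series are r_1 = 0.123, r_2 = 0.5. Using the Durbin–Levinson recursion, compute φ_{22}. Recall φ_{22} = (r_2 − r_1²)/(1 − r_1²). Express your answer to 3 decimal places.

φ_{22} = (r_2 − r_1²) / (1 − r_1²)
r_1² = (0.123)² = 0.015129
Numerator = 0.5 − 0.0151 = 0.4849; denominator = 1 − 0.0151 = 0.9849
φ_{22} = 0.4849 / 0.9849 = 0.492

0.492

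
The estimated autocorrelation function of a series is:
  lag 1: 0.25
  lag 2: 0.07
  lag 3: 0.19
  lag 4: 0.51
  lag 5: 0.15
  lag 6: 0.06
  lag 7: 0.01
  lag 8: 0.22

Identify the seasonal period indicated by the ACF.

The largest autocorrelation is r_4 = 0.51; the remaining lags stay at or below 0.25. The elevated value at lag 1 (0.25), dropping to 0.07 at lag 2, reflects decaying short-term dependence rather than seasonality.
The dominant spike at lag 4 indicates a seasonal period of 4.

4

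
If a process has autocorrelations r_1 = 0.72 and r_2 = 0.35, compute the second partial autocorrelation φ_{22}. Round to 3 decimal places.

φ_{22} = (r_2 − r_1²) / (1 − r_1²)
r_1² = (0.72)² = 0.5184
Numerator = 0.35 − 0.5184 = -0.1684; denominator = 1 − 0.5184 = 0.4816
φ_{22} = -0.1684 / 0.4816 = -0.350

-0.350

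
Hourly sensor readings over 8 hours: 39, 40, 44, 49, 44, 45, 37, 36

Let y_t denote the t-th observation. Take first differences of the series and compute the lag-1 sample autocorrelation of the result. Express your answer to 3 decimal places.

First differences Δy: 1, 4, 5, -5, 1, -8, -1
Mean of differences = -0.4286
Numerator Σ(Δy_t−Δȳ)(Δy_{t+1}−Δȳ) = -7.4694
Denominator Σ(Δy_t−Δȳ)² = 131.7143
r_1(Δy) = -7.4694 / 131.7143 = -0.057

-0.057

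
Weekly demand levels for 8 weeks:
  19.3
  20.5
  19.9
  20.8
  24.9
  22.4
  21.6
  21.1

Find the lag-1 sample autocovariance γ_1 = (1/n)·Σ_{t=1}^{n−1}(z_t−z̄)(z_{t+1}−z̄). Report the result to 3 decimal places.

Mean z̄ = (19.3 + 20.5 + 19.9 + 20.8 + 24.9 + 22.4 + 21.6 + 21.1)/8 = 21.3125
Σ_{t=1}^{7}(z_t−z̄)(z_{t+1}−z̄) = 5.8211
γ_1 = 5.8211 / 8 = 0.728

0.728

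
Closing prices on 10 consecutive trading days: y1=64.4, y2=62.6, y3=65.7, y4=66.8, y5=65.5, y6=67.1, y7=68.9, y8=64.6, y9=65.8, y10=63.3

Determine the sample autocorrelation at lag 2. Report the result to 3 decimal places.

Mean ȳ = (64.4 + 62.6 + 65.7 + 66.8 + 65.5 + 67.1 + 68.9 + 64.6 + 65.8 + 63.3)/10 = 65.4700
Numerator Σ_{t=1}^{8}(y_t−ȳ)(y_{t+2}−ȳ) = -0.1838
Denominator Σ(y_t−ȳ)² = 31.2010
r_2 = -0.1838 / 31.2010 = -0.006

-0.006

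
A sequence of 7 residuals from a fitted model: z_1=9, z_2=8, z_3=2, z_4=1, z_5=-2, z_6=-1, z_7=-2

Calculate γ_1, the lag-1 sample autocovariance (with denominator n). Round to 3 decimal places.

10.038

Mean z̄ = (9 + 8 + 2 + 1 − 2 − 1 − 2)/7 = 2.1429
Σ_{t=1}^{6}(z_t−z̄)(z_{t+1}−z̄) = 70.2653
γ_1 = 70.2653 / 7 = 10.038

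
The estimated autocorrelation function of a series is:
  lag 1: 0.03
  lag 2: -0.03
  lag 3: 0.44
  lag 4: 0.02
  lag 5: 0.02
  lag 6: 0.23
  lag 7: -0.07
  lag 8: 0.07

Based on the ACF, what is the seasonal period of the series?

3

The largest autocorrelation is r_3 = 0.44, with a weaker echo at lag 6 (0.23); the remaining lags stay at or below 0.07.
The dominant spike at lag 3 indicates a seasonal period of 3.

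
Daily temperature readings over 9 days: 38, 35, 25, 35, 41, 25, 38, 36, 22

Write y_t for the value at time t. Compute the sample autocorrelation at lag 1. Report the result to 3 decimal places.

-0.335

Mean ȳ = (38 + 35 + 25 + 35 + 41 + 25 + 38 + 36 + 22)/9 = 32.7778
Numerator Σ_{t=1}^{8}(y_t−ȳ)(y_{t+1}−ȳ) = -127.1605
Denominator Σ(y_t−ȳ)² = 379.5556
r_1 = -127.1605 / 379.5556 = -0.335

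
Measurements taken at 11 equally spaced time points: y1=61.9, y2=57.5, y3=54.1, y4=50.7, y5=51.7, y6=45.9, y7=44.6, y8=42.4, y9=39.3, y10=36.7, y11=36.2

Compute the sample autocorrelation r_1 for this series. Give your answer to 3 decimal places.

0.700

Mean ȳ = (61.9 + 57.5 + 54.1 + 50.7 + 51.7 + 45.9 + 44.6 + 42.4 + 39.3 + 36.7 + 36.2)/11 = 47.3636
Numerator Σ_{t=1}^{10}(y_t−ȳ)(y_{t+1}−ȳ) = 509.0441
Denominator Σ(y_t−ȳ)² = 727.1455
r_1 = 509.0441 / 727.1455 = 0.700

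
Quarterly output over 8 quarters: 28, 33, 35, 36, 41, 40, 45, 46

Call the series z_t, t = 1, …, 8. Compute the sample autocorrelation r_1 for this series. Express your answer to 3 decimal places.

0.534

Mean z̄ = (28 + 33 + 35 + 36 + 41 + 40 + 45 + 46)/8 = 38.0000
Deviations from mean: -10.0000, -5.0000, -3.0000, -2.0000, 3.0000, 2.0000, 7.0000, 8.0000
Σ(z_t−z̄)(z_{t+1}−z̄) = (50.0000) + (15.0000) + (6.0000) + (-6.0000) + (6.0000) + (14.0000) + (56.0000) = 141.0000
Denominator Σ(z_t−z̄)² = 264.0000
r_1 = 141.0000 / 264.0000 = 0.534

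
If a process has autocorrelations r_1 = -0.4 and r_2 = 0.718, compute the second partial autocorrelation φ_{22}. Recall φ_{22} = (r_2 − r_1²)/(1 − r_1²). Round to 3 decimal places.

0.664

φ_{22} = (r_2 − r_1²) / (1 − r_1²)
r_1² = (-0.4)² = 0.16
Numerator = 0.718 − 0.1600 = 0.5580; denominator = 1 − 0.1600 = 0.8400
φ_{22} = 0.5580 / 0.8400 = 0.664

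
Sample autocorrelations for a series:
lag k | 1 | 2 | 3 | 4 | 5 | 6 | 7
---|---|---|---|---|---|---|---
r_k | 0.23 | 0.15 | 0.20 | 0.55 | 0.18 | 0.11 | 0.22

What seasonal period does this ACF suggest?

4

The largest autocorrelation is r_4 = 0.55; the remaining lags stay at or below 0.23. The elevated value at lag 1 (0.23), dropping to 0.15 at lag 2, reflects decaying short-term dependence rather than seasonality.
The dominant spike at lag 4 indicates a seasonal period of 4.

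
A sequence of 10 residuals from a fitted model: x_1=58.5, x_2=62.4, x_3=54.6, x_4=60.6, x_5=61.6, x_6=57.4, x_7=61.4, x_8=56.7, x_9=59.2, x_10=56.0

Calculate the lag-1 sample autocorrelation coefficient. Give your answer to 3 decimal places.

-0.538

Mean x̄ = (58.5 + 62.4 + 54.6 + 60.6 + 61.6 + 57.4 + 61.4 + 56.7 + 59.2 + 56.0)/10 = 58.8400
Numerator Σ_{t=1}^{9}(x_t−x̄)(x_{t+1}−x̄) = -33.8416
Denominator Σ(x_t−x̄)² = 62.8840
r_1 = -33.8416 / 62.8840 = -0.538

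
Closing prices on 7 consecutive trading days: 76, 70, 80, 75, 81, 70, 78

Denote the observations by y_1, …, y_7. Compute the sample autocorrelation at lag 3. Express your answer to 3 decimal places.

-0.481

Mean ȳ = (76 + 70 + 80 + 75 + 81 + 70 + 78)/7 = 75.7143
Deviations from mean: 0.2857, -5.7143, 4.2857, -0.7143, 5.2857, -5.7143, 2.2857
Numerator Σ_{t=1}^{4}(y_t−ȳ)(y_{t+3}−ȳ) = -56.5306
Denominator Σ(y_t−ȳ)² = 117.4286
r_3 = -56.5306 / 117.4286 = -0.481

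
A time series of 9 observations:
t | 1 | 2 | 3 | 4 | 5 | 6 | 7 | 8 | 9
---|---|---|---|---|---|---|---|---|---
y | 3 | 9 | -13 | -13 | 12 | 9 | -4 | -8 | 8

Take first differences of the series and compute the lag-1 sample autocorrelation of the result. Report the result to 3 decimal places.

-0.107

First differences Δy: 6, -22, 0, 25, -3, -13, -4, 16
Mean of differences = 0.6250
Numerator Σ(Δy_t−Δȳ)(Δy_{t+1}−Δȳ) = -169.7656
Denominator Σ(Δy_t−Δȳ)² = 1591.8750
r_1(Δy) = -169.7656 / 1591.8750 = -0.107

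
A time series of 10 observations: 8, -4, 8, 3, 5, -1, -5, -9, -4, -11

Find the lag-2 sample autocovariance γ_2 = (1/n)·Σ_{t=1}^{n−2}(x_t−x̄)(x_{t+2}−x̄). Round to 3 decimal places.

Mean x̄ = (8 − 4 + 8 + 3 + 5 − 1 − 5 − 9 − 4 − 11)/10 = -1.0000
Σ_{t=1}^{8}(x_t−x̄)(x_{t+2}−x̄) = 191.0000
γ_2 = 191.0000 / 10 = 19.100

19.100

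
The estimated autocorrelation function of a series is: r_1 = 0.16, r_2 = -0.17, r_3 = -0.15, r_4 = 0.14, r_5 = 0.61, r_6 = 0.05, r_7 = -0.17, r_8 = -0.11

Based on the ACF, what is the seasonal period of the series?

5

The largest autocorrelation is r_5 = 0.61; the remaining lags stay at or below 0.16.
The dominant spike at lag 5 indicates a seasonal period of 5.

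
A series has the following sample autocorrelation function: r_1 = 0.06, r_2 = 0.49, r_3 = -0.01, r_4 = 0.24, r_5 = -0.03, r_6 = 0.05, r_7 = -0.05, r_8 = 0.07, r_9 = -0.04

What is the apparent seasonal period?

2

The largest autocorrelation is r_2 = 0.49, with a weaker echo at lag 4 (0.24); the remaining lags stay at or below 0.07.
The dominant spike at lag 2 indicates a seasonal period of 2.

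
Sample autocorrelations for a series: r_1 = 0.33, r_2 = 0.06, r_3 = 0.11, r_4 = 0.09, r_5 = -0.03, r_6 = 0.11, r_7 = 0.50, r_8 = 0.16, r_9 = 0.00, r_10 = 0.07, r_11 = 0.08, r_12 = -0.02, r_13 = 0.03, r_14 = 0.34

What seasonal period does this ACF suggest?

7

The largest autocorrelation is r_7 = 0.50, with a weaker echo at lag 14 (0.34); the remaining lags stay at or below 0.33. The elevated value at lag 1 (0.33), dropping to 0.06 at lag 2, reflects decaying short-term dependence rather than seasonality.
The dominant spike at lag 7 indicates a seasonal period of 7.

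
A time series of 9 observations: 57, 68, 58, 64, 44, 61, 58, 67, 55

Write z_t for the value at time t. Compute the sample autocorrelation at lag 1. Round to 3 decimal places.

Mean z̄ = (57 + 68 + 58 + 64 + 44 + 61 + 58 + 67 + 55)/9 = 59.1111
Numerator Σ_{t=1}^{8}(z_t−z̄)(z_{t+1}−z̄) = -179.7901
Denominator Σ(z_t−z̄)² = 420.8889
r_1 = -179.7901 / 420.8889 = -0.427

-0.427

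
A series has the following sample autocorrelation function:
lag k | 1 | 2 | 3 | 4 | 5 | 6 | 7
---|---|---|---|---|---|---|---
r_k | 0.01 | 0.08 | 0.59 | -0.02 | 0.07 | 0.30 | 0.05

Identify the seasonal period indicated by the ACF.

3

The largest autocorrelation is r_3 = 0.59, with a weaker echo at lag 6 (0.30); the remaining lags stay at or below 0.08.
The dominant spike at lag 3 indicates a seasonal period of 3.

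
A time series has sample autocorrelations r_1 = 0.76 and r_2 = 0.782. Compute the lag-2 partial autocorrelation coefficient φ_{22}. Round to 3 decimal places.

0.484

φ_{22} = (r_2 − r_1²) / (1 − r_1²)
r_1² = (0.76)² = 0.5776
Numerator = 0.782 − 0.5776 = 0.2044; denominator = 1 − 0.5776 = 0.4224
φ_{22} = 0.2044 / 0.4224 = 0.484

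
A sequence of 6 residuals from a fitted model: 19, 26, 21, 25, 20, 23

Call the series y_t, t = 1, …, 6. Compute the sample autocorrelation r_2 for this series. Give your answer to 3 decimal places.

0.486

Mean ȳ = (19 + 26 + 21 + 25 + 20 + 23)/6 = 22.3333
Deviations from mean: -3.3333, 3.6667, -1.3333, 2.6667, -2.3333, 0.6667
Σ(y_t−ȳ)(y_{t+2}−ȳ) = (4.4444) + (9.7778) + (3.1111) + (1.7778) = 19.1111
Denominator Σ(y_t−ȳ)² = 39.3333
r_2 = 19.1111 / 39.3333 = 0.486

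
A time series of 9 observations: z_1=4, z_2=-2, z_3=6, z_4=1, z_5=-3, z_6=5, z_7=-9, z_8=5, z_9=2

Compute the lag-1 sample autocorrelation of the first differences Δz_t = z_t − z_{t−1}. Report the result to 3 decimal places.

-0.740

First differences Δz: -6, 8, -5, -4, 8, -14, 14, -3
Mean of differences = -0.2500
Numerator Σ(Δz_t−Δz̄)(Δz_{t+1}−Δz̄) = -448.3125
Denominator Σ(Δz_t−Δz̄)² = 605.5000
r_1(Δz) = -448.3125 / 605.5000 = -0.740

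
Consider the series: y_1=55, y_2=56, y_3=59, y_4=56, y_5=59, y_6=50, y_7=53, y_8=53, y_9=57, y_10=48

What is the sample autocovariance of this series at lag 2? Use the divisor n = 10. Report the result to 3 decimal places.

2.368

Mean ȳ = (55 + 56 + 59 + 56 + 59 + 50 + 53 + 53 + 57 + 48)/10 = 54.6000
Σ_{t=1}^{8}(y_t−ȳ)(y_{t+2}−ȳ) = 23.6800
γ_2 = 23.6800 / 10 = 2.368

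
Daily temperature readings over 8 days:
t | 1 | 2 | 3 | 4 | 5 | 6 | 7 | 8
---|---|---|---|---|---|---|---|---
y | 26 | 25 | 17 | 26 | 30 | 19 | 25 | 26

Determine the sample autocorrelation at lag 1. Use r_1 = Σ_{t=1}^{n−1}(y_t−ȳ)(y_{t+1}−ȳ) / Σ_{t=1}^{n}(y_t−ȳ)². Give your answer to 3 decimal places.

-0.320

Mean ȳ = (26 + 25 + 17 + 26 + 30 + 19 + 25 + 26)/8 = 24.2500
Deviations from mean: 1.7500, 0.7500, -7.2500, 1.7500, 5.7500, -5.2500, 0.7500, 1.7500
Σ(y_t−ȳ)(y_{t+1}−ȳ) = (1.3125) + (-5.4375) + (-12.6875) + (10.0625) + (-30.1875) + (-3.9375) + (1.3125) = -39.5625
Denominator Σ(y_t−ȳ)² = 123.5000
r_1 = -39.5625 / 123.5000 = -0.320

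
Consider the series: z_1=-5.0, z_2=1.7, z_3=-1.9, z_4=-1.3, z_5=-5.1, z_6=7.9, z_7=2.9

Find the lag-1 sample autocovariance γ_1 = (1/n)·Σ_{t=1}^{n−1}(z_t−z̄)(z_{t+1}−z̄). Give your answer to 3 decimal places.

Mean z̄ = (-5.0 + 1.7 − 1.9 − 1.3 − 5.1 + 7.9 + 2.9)/7 = -0.1143
Deviations: -4.8857, 1.8143, -1.7857, -1.1857, -4.9857, 8.0143, 3.0143
Σ_{t=1}^{6}(z_t−z̄)(z_{t+1}−z̄) = -19.8745
γ_1 = -19.8745 / 7 = -2.839

-2.839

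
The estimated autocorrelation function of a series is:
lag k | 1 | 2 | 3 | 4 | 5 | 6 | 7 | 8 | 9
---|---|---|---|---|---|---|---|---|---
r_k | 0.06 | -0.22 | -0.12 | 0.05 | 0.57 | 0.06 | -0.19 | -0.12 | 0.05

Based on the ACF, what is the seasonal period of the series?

5

The largest autocorrelation is r_5 = 0.57; the remaining lags stay at or below 0.06.
The dominant spike at lag 5 indicates a seasonal period of 5.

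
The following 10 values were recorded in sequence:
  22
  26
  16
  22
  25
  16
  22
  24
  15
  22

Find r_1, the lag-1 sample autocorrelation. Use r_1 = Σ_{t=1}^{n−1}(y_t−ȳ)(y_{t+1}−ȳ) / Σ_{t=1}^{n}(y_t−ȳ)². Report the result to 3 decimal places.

-0.479

Mean ȳ = (22 + 26 + 16 + 22 + 25 + 16 + 22 + 24 + 15 + 22)/10 = 21.0000
Numerator Σ_{t=1}^{9}(y_t−ȳ)(y_{t+1}−ȳ) = -67.0000
Denominator Σ(y_t−ȳ)² = 140.0000
r_1 = -67.0000 / 140.0000 = -0.479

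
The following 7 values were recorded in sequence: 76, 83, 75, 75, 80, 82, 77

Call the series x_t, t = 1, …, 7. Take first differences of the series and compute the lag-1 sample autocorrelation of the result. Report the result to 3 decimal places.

First differences Δx: 7, -8, 0, 5, 2, -5
Mean of differences = 0.1667
Numerator Σ(Δx_t−Δx̄)(Δx_{t+1}−Δx̄) = -55.8611
Denominator Σ(Δx_t−Δx̄)² = 166.8333
r_1(Δx) = -55.8611 / 166.8333 = -0.335

-0.335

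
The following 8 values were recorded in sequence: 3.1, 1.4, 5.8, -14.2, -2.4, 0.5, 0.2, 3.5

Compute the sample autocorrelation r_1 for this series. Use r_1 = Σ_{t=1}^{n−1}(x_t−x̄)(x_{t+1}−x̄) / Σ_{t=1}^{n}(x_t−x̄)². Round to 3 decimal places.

Mean x̄ = (3.1 + 1.4 + 5.8 − 14.2 − 2.4 + 0.5 + 0.2 + 3.5)/8 = -0.2625
Deviations from mean: 3.3625, 1.6625, 6.0625, -13.9375, -2.1375, 0.7625, 0.4625, 3.7625
Σ(x_t−x̄)(x_{t+1}−x̄) = (5.5902) + (10.0789) + (-84.4961) + (29.7914) + (-1.6298) + (0.3527) + (1.7402) = -38.5727
Denominator Σ(x_t−x̄)² = 264.5988
r_1 = -38.5727 / 264.5988 = -0.146

-0.146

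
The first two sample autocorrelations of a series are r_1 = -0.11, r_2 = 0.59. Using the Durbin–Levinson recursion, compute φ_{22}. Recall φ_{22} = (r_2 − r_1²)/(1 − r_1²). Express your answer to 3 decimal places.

0.585

φ_{22} = (r_2 − r_1²) / (1 − r_1²)
r_1² = (-0.11)² = 0.0121
Numerator = 0.59 − 0.0121 = 0.5779; denominator = 1 − 0.0121 = 0.9879
φ_{22} = 0.5779 / 0.9879 = 0.585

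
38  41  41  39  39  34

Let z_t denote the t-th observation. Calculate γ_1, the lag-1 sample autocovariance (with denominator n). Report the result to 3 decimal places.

0.537

Mean z̄ = (38 + 41 + 41 + 39 + 39 + 34)/6 = 38.6667
Deviations: -0.6667, 2.3333, 2.3333, 0.3333, 0.3333, -4.6667
Σ_{t=1}^{5}(z_t−z̄)(z_{t+1}−z̄) = 3.2222
γ_1 = 3.2222 / 6 = 0.537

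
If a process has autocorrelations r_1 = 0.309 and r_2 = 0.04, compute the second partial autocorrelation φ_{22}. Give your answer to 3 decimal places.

-0.061

φ_{22} = (r_2 − r_1²) / (1 − r_1²)
r_1² = (0.309)² = 0.095481
Numerator = 0.04 − 0.0955 = -0.0555; denominator = 1 − 0.0955 = 0.9045
φ_{22} = -0.0555 / 0.9045 = -0.061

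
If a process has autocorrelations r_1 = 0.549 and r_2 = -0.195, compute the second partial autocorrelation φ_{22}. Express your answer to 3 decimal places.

-0.711

φ_{22} = (r_2 − r_1²) / (1 − r_1²)
r_1² = (0.549)² = 0.301401
Numerator = -0.195 − 0.3014 = -0.4964; denominator = 1 − 0.3014 = 0.6986
φ_{22} = -0.4964 / 0.6986 = -0.711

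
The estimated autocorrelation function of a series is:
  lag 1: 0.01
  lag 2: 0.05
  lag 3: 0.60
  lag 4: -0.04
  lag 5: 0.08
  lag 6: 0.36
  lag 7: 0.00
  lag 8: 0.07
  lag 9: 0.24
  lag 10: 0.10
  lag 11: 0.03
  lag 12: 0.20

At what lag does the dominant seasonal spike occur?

The largest autocorrelation is r_3 = 0.60, with weaker echoes at lags 6 (0.36), 9 (0.24) and 12 (0.20); the remaining lags stay at or below 0.10.
The dominant spike at lag 3 indicates a seasonal period of 3.

3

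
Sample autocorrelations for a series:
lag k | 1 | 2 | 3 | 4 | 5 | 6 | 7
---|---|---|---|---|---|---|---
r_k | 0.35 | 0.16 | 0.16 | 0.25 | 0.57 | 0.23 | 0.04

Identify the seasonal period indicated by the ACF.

5

The largest autocorrelation is r_5 = 0.57; the remaining lags stay at or below 0.35. The elevated value at lag 1 (0.35), dropping to 0.16 at lag 2, reflects decaying short-term dependence rather than seasonality.
The dominant spike at lag 5 indicates a seasonal period of 5.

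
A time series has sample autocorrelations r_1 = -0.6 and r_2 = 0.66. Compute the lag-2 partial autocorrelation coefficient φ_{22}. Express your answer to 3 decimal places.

0.469

φ_{22} = (r_2 − r_1²) / (1 − r_1²)
r_1² = (-0.6)² = 0.36
Numerator = 0.66 − 0.3600 = 0.3000; denominator = 1 − 0.3600 = 0.6400
φ_{22} = 0.3000 / 0.6400 = 0.469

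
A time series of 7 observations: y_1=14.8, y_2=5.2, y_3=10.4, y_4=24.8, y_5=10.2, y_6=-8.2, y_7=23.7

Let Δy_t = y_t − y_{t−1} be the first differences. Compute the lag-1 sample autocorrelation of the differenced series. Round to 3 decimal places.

First differences Δy: -9.6, 5.2, 14.4, -14.6, -18.4, 31.9
Mean of differences = 1.4833
Numerator Σ(Δy_t−Δȳ)(Δy_{t+1}−Δȳ) = -485.9236
Denominator Σ(Δy_t−Δȳ)² = 1882.6883
r_1(Δy) = -485.9236 / 1882.6883 = -0.258

-0.258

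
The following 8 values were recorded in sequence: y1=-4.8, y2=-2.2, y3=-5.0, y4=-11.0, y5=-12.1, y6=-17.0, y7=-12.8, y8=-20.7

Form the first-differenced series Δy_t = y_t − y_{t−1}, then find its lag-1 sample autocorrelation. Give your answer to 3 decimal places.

-0.513

First differences Δy: 2.6, -2.8, -6.0, -1.1, -4.9, 4.2, -7.9
Mean of differences = -2.2714
Numerator Σ(Δy_t−Δȳ)(Δy_{t+1}−Δȳ) = -61.4865
Denominator Σ(Δy_t−Δȳ)² = 119.7543
r_1(Δy) = -61.4865 / 119.7543 = -0.513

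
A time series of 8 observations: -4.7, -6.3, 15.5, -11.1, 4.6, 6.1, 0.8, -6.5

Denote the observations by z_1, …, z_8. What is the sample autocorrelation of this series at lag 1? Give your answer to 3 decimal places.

Mean z̄ = (-4.7 − 6.3 + 15.5 − 11.1 + 4.6 + 6.1 + 0.8 − 6.5)/8 = -0.2000
Deviations from mean: -4.5000, -6.1000, 15.7000, -10.9000, 4.8000, 6.3000, 1.0000, -6.3000
Σ(z_t−z̄)(z_{t+1}−z̄) = (27.4500) + (-95.7700) + (-171.1300) + (-52.3200) + (30.2400) + (6.3000) + (-6.3000) = -261.5300
Denominator Σ(z_t−z̄)² = 526.1800
r_1 = -261.5300 / 526.1800 = -0.497

-0.497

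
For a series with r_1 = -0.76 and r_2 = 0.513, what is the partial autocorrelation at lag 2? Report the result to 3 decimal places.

-0.153

φ_{22} = (r_2 − r_1²) / (1 − r_1²)
r_1² = (-0.76)² = 0.5776
Numerator = 0.513 − 0.5776 = -0.0646; denominator = 1 − 0.5776 = 0.4224
φ_{22} = -0.0646 / 0.4224 = -0.153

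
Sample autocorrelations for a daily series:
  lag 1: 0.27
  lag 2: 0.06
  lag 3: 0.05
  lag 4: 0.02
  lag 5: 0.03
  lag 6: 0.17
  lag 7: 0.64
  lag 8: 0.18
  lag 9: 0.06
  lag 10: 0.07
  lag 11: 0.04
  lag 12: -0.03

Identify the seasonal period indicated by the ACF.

7

The largest autocorrelation is r_7 = 0.64; the remaining lags stay at or below 0.27. The elevated value at lag 1 (0.27), dropping to 0.06 at lag 2, reflects decaying short-term dependence rather than seasonality.
The dominant spike at lag 7 indicates a seasonal period of 7.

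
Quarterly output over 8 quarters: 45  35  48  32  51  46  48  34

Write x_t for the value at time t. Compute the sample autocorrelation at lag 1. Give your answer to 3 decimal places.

-0.524

Mean x̄ = (45 + 35 + 48 + 32 + 51 + 46 + 48 + 34)/8 = 42.3750
Numerator Σ_{t=1}^{7}(x_t−x̄)(x_{t+1}−x̄) = -204.1406
Denominator Σ(x_t−x̄)² = 389.8750
r_1 = -204.1406 / 389.8750 = -0.524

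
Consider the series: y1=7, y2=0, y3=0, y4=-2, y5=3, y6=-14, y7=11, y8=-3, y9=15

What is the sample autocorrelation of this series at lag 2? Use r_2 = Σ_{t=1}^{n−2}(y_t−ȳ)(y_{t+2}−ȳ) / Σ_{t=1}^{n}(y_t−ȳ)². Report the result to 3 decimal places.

Mean ȳ = (7 + 0 + 0 − 2 + 3 − 14 + 11 − 3 + 15)/9 = 1.8889
Numerator Σ_{t=1}^{7}(y_t−ȳ)(y_{t+2}−ȳ) = 264.6420
Denominator Σ(y_t−ȳ)² = 580.8889
r_2 = 264.6420 / 580.8889 = 0.456

0.456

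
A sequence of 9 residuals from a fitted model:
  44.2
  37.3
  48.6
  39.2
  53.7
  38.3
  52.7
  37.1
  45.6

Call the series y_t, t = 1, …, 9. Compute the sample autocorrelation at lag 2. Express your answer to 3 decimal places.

0.708

Mean ȳ = (44.2 + 37.3 + 48.6 + 39.2 + 53.7 + 38.3 + 52.7 + 37.1 + 45.6)/9 = 44.0778
Numerator Σ_{t=1}^{7}(y_t−ȳ)(y_{t+2}−ȳ) = 241.7157
Denominator Σ(y_t−ȳ)² = 341.5156
r_2 = 241.7157 / 341.5156 = 0.708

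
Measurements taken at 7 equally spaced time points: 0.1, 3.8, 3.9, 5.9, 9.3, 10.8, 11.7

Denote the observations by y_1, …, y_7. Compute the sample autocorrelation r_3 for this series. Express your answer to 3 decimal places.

Mean ȳ = (0.1 + 3.8 + 3.9 + 5.9 + 9.3 + 10.8 + 11.7)/7 = 6.5000
Σ(y_t−ȳ)(y_{t+3}−ȳ) = (3.8400) + (-7.5600) + (-11.1800) + (-3.1200) = -18.0200
Denominator Σ(y_t−ȳ)² = 108.7400
r_3 = -18.0200 / 108.7400 = -0.166

-0.166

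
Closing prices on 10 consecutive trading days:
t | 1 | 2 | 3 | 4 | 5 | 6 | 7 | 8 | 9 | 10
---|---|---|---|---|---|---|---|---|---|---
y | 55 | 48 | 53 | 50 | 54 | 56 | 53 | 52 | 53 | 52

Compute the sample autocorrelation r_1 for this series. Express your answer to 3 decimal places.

Mean ȳ = (55 + 48 + 53 + 50 + 54 + 56 + 53 + 52 + 53 + 52)/10 = 52.6000
Numerator Σ_{t=1}^{9}(y_t−ȳ)(y_{t+1}−ȳ) = -12.1600
Denominator Σ(y_t−ȳ)² = 48.4000
r_1 = -12.1600 / 48.4000 = -0.251

-0.251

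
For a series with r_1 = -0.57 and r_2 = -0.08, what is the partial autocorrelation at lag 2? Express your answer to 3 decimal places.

-0.600

φ_{22} = (r_2 − r_1²) / (1 − r_1²)
r_1² = (-0.57)² = 0.3249
Numerator = -0.08 − 0.3249 = -0.4049; denominator = 1 − 0.3249 = 0.6751
φ_{22} = -0.4049 / 0.6751 = -0.600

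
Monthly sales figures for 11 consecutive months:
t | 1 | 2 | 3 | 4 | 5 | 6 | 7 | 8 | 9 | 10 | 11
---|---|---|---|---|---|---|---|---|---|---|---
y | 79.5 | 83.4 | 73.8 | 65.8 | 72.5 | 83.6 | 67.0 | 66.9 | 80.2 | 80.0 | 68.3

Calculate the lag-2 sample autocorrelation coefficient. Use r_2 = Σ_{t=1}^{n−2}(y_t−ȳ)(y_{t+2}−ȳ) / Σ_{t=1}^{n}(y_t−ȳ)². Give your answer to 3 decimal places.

Mean ȳ = (79.5 + 83.4 + 73.8 + 65.8 + 72.5 + 83.6 + 67.0 + 66.9 + 80.2 + 80.0 + 68.3)/11 = 74.6364
Numerator Σ_{t=1}^{9}(y_t−ȳ)(y_{t+2}−ȳ) = -331.1917
Denominator Σ(y_t−ȳ)² = 482.1855
r_2 = -331.1917 / 482.1855 = -0.687

-0.687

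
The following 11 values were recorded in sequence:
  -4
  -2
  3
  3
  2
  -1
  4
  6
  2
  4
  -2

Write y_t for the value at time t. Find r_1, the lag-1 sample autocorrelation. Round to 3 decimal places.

0.167

Mean ȳ = (-4 − 2 + 3 + 3 + 2 − 1 + 4 + 6 + 2 + 4 − 2)/11 = 1.3636
Numerator Σ_{t=1}^{10}(y_t−ȳ)(y_{t+1}−ȳ) = 16.5041
Denominator Σ(y_t−ȳ)² = 98.5455
r_1 = 16.5041 / 98.5455 = 0.167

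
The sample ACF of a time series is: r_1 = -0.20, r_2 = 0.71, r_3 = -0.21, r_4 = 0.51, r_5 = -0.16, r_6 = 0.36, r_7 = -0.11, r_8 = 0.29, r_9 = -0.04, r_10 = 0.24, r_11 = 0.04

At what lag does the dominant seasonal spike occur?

The largest autocorrelation is r_2 = 0.71, with weaker echoes at lags 4 (0.51), 6 (0.36), 8 (0.29) and 10 (0.24); the remaining lags stay at or below 0.04.
The dominant spike at lag 2 indicates a seasonal period of 2.

2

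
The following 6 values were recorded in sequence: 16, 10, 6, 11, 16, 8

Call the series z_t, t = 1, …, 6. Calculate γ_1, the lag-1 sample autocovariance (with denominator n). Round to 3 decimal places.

Mean z̄ = (16 + 10 + 6 + 11 + 16 + 8)/6 = 11.1667
Deviations: 4.8333, -1.1667, -5.1667, -0.1667, 4.8333, -3.1667
Σ_{t=1}^{5}(z_t−z̄)(z_{t+1}−z̄) = -14.8611
γ_1 = -14.8611 / 6 = -2.477

-2.477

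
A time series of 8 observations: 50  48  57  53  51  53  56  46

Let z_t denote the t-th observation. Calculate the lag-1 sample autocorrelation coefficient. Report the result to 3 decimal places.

-0.277

Mean z̄ = (50 + 48 + 57 + 53 + 51 + 53 + 56 + 46)/8 = 51.7500
Σ(z_t−z̄)(z_{t+1}−z̄) = (6.5625) + (-19.6875) + (6.5625) + (-0.9375) + (-0.9375) + (5.3125) + (-24.4375) = -27.5625
Denominator Σ(z_t−z̄)² = 99.5000
r_1 = -27.5625 / 99.5000 = -0.277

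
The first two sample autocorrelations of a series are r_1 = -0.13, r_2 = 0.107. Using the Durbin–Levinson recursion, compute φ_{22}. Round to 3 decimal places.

0.092

φ_{22} = (r_2 − r_1²) / (1 − r_1²)
r_1² = (-0.13)² = 0.0169
Numerator = 0.107 − 0.0169 = 0.0901; denominator = 1 − 0.0169 = 0.9831
φ_{22} = 0.0901 / 0.9831 = 0.092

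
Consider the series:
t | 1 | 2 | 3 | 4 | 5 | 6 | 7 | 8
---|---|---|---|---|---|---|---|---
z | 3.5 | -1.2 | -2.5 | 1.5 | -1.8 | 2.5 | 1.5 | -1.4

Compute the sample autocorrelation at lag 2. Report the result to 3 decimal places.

Mean z̄ = (3.5 − 1.2 − 2.5 + 1.5 − 1.8 + 2.5 + 1.5 − 1.4)/8 = 0.2625
Deviations from mean: 3.2375, -1.4625, -2.7625, 1.2375, -2.0625, 2.2375, 1.2375, -1.6625
Σ(z_t−z̄)(z_{t+2}−z̄) = (-8.9436) + (-1.8098) + (5.6977) + (2.7689) + (-2.5523) + (-3.7198) = -8.5591
Denominator Σ(z_t−z̄)² = 35.3388
r_2 = -8.5591 / 35.3388 = -0.242

-0.242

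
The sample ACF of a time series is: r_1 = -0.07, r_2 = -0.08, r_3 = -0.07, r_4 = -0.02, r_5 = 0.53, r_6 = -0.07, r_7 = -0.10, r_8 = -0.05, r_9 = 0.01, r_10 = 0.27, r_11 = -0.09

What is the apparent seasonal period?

The largest autocorrelation is r_5 = 0.53, with a weaker echo at lag 10 (0.27); the remaining lags stay at or below 0.01.
The dominant spike at lag 5 indicates a seasonal period of 5.

5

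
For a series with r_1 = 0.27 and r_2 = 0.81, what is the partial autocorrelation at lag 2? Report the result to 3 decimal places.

0.795

φ_{22} = (r_2 − r_1²) / (1 − r_1²)
r_1² = (0.27)² = 0.0729
Numerator = 0.81 − 0.0729 = 0.7371; denominator = 1 − 0.0729 = 0.9271
φ_{22} = 0.7371 / 0.9271 = 0.795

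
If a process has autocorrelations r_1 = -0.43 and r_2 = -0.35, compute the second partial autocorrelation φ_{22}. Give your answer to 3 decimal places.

-0.656

φ_{22} = (r_2 − r_1²) / (1 − r_1²)
r_1² = (-0.43)² = 0.1849
Numerator = -0.35 − 0.1849 = -0.5349; denominator = 1 − 0.1849 = 0.8151
φ_{22} = -0.5349 / 0.8151 = -0.656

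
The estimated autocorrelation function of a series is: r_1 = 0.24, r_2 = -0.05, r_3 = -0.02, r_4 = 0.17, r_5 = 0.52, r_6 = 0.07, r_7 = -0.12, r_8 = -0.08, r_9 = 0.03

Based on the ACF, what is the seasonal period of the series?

The largest autocorrelation is r_5 = 0.52; the remaining lags stay at or below 0.24.
The dominant spike at lag 5 indicates a seasonal period of 5.

5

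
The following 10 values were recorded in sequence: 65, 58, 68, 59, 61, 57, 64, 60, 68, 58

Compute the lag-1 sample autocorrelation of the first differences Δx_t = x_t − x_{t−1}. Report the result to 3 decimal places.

-0.732

First differences Δx: -7, 10, -9, 2, -4, 7, -4, 8, -10
Mean of differences = -0.7778
Numerator Σ(Δx_t−Δx̄)(Δx_{t+1}−Δx̄) = -346.8272
Denominator Σ(Δx_t−Δx̄)² = 473.5556
r_1(Δx) = -346.8272 / 473.5556 = -0.732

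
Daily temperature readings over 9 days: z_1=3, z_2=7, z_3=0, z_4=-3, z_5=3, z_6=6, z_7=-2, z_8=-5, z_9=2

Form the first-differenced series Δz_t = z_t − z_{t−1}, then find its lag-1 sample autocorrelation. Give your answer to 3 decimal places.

First differences Δz: 4, -7, -3, 6, 3, -8, -3, 7
Mean of differences = -0.1250
Numerator Σ(Δz_t−Δz̄)(Δz_{t+1}−Δz̄) = -29.5156
Denominator Σ(Δz_t−Δz̄)² = 240.8750
r_1(Δz) = -29.5156 / 240.8750 = -0.123

-0.123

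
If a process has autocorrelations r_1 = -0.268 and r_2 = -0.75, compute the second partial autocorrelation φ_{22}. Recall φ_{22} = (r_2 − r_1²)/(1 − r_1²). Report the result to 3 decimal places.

-0.885

φ_{22} = (r_2 − r_1²) / (1 − r_1²)
r_1² = (-0.268)² = 0.071824
Numerator = -0.75 − 0.0718 = -0.8218; denominator = 1 − 0.0718 = 0.9282
φ_{22} = -0.8218 / 0.9282 = -0.885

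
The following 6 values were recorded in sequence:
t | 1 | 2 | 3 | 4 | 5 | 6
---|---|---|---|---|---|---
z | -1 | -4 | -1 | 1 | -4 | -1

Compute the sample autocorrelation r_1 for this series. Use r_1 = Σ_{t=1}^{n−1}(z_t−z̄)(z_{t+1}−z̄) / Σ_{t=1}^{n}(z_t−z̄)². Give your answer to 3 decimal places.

-0.471

Mean z̄ = (-1 − 4 − 1 + 1 − 4 − 1)/6 = -1.6667
Deviations from mean: 0.6667, -2.3333, 0.6667, 2.6667, -2.3333, 0.6667
Numerator Σ_{t=1}^{5}(z_t−z̄)(z_{t+1}−z̄) = -9.1111
Denominator Σ(z_t−z̄)² = 19.3333
r_1 = -9.1111 / 19.3333 = -0.471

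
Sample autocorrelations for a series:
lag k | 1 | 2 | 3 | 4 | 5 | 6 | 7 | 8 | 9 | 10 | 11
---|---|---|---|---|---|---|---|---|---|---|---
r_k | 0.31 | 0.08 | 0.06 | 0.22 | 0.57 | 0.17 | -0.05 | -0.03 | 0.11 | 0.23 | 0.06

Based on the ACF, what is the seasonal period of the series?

5

The largest autocorrelation is r_5 = 0.57; the remaining lags stay at or below 0.31. The elevated value at lag 1 (0.31), dropping to 0.08 at lag 2, reflects decaying short-term dependence rather than seasonality.
The dominant spike at lag 5 indicates a seasonal period of 5.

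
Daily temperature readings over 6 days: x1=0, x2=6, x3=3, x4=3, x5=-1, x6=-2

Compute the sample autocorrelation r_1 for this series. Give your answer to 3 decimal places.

0.159

Mean x̄ = (0 + 6 + 3 + 3 − 1 − 2)/6 = 1.5000
Σ(x_t−x̄)(x_{t+1}−x̄) = (-6.7500) + (6.7500) + (2.2500) + (-3.7500) + (8.7500) = 7.2500
Denominator Σ(x_t−x̄)² = 45.5000
r_1 = 7.2500 / 45.5000 = 0.159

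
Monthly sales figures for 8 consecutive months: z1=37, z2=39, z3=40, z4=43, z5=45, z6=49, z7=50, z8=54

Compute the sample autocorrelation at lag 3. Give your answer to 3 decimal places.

-0.061

Mean z̄ = (37 + 39 + 40 + 43 + 45 + 49 + 50 + 54)/8 = 44.6250
Numerator Σ_{t=1}^{5}(z_t−z̄)(z_{t+3}−z̄) = -15.1719
Denominator Σ(z_t−z̄)² = 249.8750
r_3 = -15.1719 / 249.8750 = -0.061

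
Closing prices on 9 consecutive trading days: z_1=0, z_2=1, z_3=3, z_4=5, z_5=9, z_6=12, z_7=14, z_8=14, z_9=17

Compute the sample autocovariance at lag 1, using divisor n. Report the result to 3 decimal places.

24.469

Mean z̄ = (0 + 1 + 3 + 5 + 9 + 12 + 14 + 14 + 17)/9 = 8.3333
Σ_{t=1}^{8}(z_t−z̄)(z_{t+1}−z̄) = 220.2222
γ_1 = 220.2222 / 9 = 24.469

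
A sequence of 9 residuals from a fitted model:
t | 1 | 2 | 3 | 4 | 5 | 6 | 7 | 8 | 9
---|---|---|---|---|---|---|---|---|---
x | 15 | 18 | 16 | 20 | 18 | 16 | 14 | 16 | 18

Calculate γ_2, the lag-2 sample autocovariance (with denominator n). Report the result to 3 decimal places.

Mean x̄ = (15 + 18 + 16 + 20 + 18 + 16 + 14 + 16 + 18)/9 = 16.7778
Σ_{t=1}^{7}(x_t−x̄)(x_{t+2}−x̄) = -4.3210
γ_2 = -4.3210 / 9 = -0.480

-0.480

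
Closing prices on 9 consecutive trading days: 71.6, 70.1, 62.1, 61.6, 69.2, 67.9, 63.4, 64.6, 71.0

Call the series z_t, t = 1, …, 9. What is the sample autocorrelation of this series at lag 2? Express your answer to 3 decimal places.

-0.655

Mean z̄ = (71.6 + 70.1 + 62.1 + 61.6 + 69.2 + 67.9 + 63.4 + 64.6 + 71.0)/9 = 66.8333
Σ(z_t−z̄)(z_{t+2}−z̄) = (-22.5622) + (-17.0956) + (-11.2022) + (-5.5822) + (-8.1256) + (-2.3822) + (-14.3056) = -81.2556
Denominator Σ(z_t−z̄)² = 124.0600
r_2 = -81.2556 / 124.0600 = -0.655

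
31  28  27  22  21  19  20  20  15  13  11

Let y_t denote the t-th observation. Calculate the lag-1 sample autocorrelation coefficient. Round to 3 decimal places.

0.649

Mean ȳ = (31 + 28 + 27 + 22 + 21 + 19 + 20 + 20 + 15 + 13 + 11)/11 = 20.6364
Numerator Σ_{t=1}^{10}(y_t−ȳ)(y_{t+1}−ȳ) = 253.4132
Denominator Σ(y_t−ȳ)² = 390.5455
r_1 = 253.4132 / 390.5455 = 0.649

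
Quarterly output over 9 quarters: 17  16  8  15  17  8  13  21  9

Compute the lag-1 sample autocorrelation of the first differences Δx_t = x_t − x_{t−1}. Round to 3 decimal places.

First differences Δx: -1, -8, 7, 2, -9, 5, 8, -12
Mean of differences = -1.0000
Numerator Σ(Δx_t−Δx̄)(Δx_{t+1}−Δx̄) = -149.0000
Denominator Σ(Δx_t−Δx̄)² = 424.0000
r_1(Δx) = -149.0000 / 424.0000 = -0.351

-0.351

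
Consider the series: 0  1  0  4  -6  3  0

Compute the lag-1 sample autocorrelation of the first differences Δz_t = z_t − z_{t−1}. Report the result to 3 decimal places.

-0.779

First differences Δz: 1, -1, 4, -10, 9, -3
Mean of differences = 0.0000
Numerator Σ(Δz_t−Δz̄)(Δz_{t+1}−Δz̄) = -162.0000
Denominator Σ(Δz_t−Δz̄)² = 208.0000
r_1(Δz) = -162.0000 / 208.0000 = -0.779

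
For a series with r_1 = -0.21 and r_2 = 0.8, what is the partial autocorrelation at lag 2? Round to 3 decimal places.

0.791

φ_{22} = (r_2 − r_1²) / (1 − r_1²)
r_1² = (-0.21)² = 0.0441
Numerator = 0.8 − 0.0441 = 0.7559; denominator = 1 − 0.0441 = 0.9559
φ_{22} = 0.7559 / 0.9559 = 0.791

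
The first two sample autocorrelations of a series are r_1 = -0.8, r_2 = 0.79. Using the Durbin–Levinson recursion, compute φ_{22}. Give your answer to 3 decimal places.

φ_{22} = (r_2 − r_1²) / (1 − r_1²)
r_1² = (-0.8)² = 0.64
Numerator = 0.79 − 0.6400 = 0.1500; denominator = 1 − 0.6400 = 0.3600
φ_{22} = 0.1500 / 0.3600 = 0.417

0.417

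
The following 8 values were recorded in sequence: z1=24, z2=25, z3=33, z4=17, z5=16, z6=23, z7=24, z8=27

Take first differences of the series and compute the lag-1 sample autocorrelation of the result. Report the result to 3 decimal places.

First differences Δz: 1, 8, -16, -1, 7, 1, 3
Mean of differences = 0.4286
Numerator Σ(Δz_t−Δz̄)(Δz_{t+1}−Δz̄) = -100.7551
Denominator Σ(Δz_t−Δz̄)² = 379.7143
r_1(Δz) = -100.7551 / 379.7143 = -0.265

-0.265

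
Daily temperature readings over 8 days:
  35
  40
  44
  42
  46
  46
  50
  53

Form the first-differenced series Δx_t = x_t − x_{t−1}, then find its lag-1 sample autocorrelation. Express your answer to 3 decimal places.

-0.411

First differences Δx: 5, 4, -2, 4, 0, 4, 3
Mean of differences = 2.5714
Numerator Σ(Δx_t−Δx̄)(Δx_{t+1}−Δx̄) = -16.3265
Denominator Σ(Δx_t−Δx̄)² = 39.7143
r_1(Δx) = -16.3265 / 39.7143 = -0.411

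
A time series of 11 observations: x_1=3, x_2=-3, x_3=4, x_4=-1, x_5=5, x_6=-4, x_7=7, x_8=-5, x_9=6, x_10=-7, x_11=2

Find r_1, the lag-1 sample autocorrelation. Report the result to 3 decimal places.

-0.856

Mean x̄ = (3 − 3 + 4 − 1 + 5 − 4 + 7 − 5 + 6 − 7 + 2)/11 = 0.6364
Numerator Σ_{t=1}^{10}(x_t−x̄)(x_{t+1}−x̄) = -200.6777
Denominator Σ(x_t−x̄)² = 234.5455
r_1 = -200.6777 / 234.5455 = -0.856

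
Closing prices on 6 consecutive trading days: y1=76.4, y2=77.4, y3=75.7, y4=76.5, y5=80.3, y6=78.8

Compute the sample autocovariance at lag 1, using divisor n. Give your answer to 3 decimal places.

Mean ȳ = (76.4 + 77.4 + 75.7 + 76.5 + 80.3 + 78.8)/6 = 77.5167
Deviations: -1.1167, -0.1167, -1.8167, -1.0167, 2.7833, 1.2833
Σ_{t=1}^{5}(y_t−ȳ)(y_{t+1}−ȳ) = 2.9314
γ_1 = 2.9314 / 6 = 0.489

0.489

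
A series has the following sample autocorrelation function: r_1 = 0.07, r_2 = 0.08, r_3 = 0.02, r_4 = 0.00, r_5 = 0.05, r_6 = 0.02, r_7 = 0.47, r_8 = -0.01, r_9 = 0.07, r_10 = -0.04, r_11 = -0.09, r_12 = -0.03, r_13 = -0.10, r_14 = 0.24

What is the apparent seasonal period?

7

The largest autocorrelation is r_7 = 0.47, with a weaker echo at lag 14 (0.24); the remaining lags stay at or below 0.08.
The dominant spike at lag 7 indicates a seasonal period of 7.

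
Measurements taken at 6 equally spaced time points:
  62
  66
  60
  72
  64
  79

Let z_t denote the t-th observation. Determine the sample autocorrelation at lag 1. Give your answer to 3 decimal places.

Mean z̄ = (62 + 66 + 60 + 72 + 64 + 79)/6 = 67.1667
Deviations from mean: -5.1667, -1.1667, -7.1667, 4.8333, -3.1667, 11.8333
Σ(z_t−z̄)(z_{t+1}−z̄) = (6.0278) + (8.3611) + (-34.6389) + (-15.3056) + (-37.4722) = -73.0278
Denominator Σ(z_t−z̄)² = 252.8333
r_1 = -73.0278 / 252.8333 = -0.289

-0.289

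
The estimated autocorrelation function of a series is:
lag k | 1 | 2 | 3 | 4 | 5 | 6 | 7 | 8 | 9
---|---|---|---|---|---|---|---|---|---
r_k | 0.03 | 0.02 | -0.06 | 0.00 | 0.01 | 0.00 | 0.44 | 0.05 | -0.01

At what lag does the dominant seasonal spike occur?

7

The largest autocorrelation is r_7 = 0.44; the remaining lags stay at or below 0.05.
The dominant spike at lag 7 indicates a seasonal period of 7.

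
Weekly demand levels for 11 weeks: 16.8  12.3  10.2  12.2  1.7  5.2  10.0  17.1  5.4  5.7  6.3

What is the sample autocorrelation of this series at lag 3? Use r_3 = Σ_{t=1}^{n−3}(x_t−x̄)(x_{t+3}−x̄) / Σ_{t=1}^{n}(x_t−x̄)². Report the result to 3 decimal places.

Mean x̄ = (16.8 + 12.3 + 10.2 + 12.2 + 1.7 + 5.2 + 10.0 + 17.1 + 5.4 + 5.7 + 6.3)/11 = 9.3545
Numerator Σ_{t=1}^{8}(x_t−x̄)(x_{t+3}−x̄) = -71.9126
Denominator Σ(x_t−x̄)² = 247.5073
r_3 = -71.9126 / 247.5073 = -0.291

-0.291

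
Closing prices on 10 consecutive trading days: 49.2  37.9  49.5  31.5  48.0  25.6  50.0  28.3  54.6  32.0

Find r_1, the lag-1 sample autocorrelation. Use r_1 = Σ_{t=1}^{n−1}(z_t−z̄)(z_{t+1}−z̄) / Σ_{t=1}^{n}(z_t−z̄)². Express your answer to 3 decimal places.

Mean z̄ = (49.2 + 37.9 + 49.5 + 31.5 + 48.0 + 25.6 + 50.0 + 28.3 + 54.6 + 32.0)/10 = 40.6600
Numerator Σ_{t=1}^{9}(z_t−z̄)(z_{t+1}−z̄) = -855.8396
Denominator Σ(z_t−z̄)² = 1032.6040
r_1 = -855.8396 / 1032.6040 = -0.829

-0.829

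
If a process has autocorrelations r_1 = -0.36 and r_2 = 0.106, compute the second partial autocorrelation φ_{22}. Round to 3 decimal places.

-0.027

φ_{22} = (r_2 − r_1²) / (1 − r_1²)
r_1² = (-0.36)² = 0.1296
Numerator = 0.106 − 0.1296 = -0.0236; denominator = 1 − 0.1296 = 0.8704
φ_{22} = -0.0236 / 0.8704 = -0.027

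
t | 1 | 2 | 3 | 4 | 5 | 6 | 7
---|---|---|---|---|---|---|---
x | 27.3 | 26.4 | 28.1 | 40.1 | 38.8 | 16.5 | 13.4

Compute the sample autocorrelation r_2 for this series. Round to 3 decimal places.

Mean x̄ = (27.3 + 26.4 + 28.1 + 40.1 + 38.8 + 16.5 + 13.4)/7 = 27.2286
Deviations from mean: 0.0714, -0.8286, 0.8714, 12.8714, 11.5714, -10.7286, -13.8286
Σ(x_t−x̄)(x_{t+2}−x̄) = (0.0622) + (-10.6649) + (10.0837) + (-138.0920) + (-160.0163) = -298.6273
Denominator Σ(x_t−x̄)² = 607.3543
r_2 = -298.6273 / 607.3543 = -0.492

-0.492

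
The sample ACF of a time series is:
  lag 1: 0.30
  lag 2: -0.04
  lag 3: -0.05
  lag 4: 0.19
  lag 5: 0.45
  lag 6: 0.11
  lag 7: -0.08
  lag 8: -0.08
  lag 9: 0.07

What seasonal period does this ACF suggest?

The largest autocorrelation is r_5 = 0.45; the remaining lags stay at or below 0.30.
The dominant spike at lag 5 indicates a seasonal period of 5.

5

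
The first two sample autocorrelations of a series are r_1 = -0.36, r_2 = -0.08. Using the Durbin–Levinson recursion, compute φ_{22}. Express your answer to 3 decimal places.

φ_{22} = (r_2 − r_1²) / (1 − r_1²)
r_1² = (-0.36)² = 0.1296
Numerator = -0.08 − 0.1296 = -0.2096; denominator = 1 − 0.1296 = 0.8704
φ_{22} = -0.2096 / 0.8704 = -0.241

-0.241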